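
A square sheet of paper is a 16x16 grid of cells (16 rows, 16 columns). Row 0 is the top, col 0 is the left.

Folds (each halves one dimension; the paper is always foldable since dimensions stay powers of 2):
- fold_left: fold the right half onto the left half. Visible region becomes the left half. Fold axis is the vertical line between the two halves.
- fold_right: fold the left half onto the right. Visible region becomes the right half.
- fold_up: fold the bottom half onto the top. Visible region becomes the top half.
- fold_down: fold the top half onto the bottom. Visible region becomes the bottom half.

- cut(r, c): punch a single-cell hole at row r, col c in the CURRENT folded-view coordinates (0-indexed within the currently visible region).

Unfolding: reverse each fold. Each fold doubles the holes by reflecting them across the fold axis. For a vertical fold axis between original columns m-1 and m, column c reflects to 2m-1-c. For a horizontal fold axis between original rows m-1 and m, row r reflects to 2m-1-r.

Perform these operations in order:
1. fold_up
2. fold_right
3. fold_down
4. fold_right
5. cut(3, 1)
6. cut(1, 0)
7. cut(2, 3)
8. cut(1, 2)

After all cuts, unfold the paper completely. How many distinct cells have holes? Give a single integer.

Op 1 fold_up: fold axis h@8; visible region now rows[0,8) x cols[0,16) = 8x16
Op 2 fold_right: fold axis v@8; visible region now rows[0,8) x cols[8,16) = 8x8
Op 3 fold_down: fold axis h@4; visible region now rows[4,8) x cols[8,16) = 4x8
Op 4 fold_right: fold axis v@12; visible region now rows[4,8) x cols[12,16) = 4x4
Op 5 cut(3, 1): punch at orig (7,13); cuts so far [(7, 13)]; region rows[4,8) x cols[12,16) = 4x4
Op 6 cut(1, 0): punch at orig (5,12); cuts so far [(5, 12), (7, 13)]; region rows[4,8) x cols[12,16) = 4x4
Op 7 cut(2, 3): punch at orig (6,15); cuts so far [(5, 12), (6, 15), (7, 13)]; region rows[4,8) x cols[12,16) = 4x4
Op 8 cut(1, 2): punch at orig (5,14); cuts so far [(5, 12), (5, 14), (6, 15), (7, 13)]; region rows[4,8) x cols[12,16) = 4x4
Unfold 1 (reflect across v@12): 8 holes -> [(5, 9), (5, 11), (5, 12), (5, 14), (6, 8), (6, 15), (7, 10), (7, 13)]
Unfold 2 (reflect across h@4): 16 holes -> [(0, 10), (0, 13), (1, 8), (1, 15), (2, 9), (2, 11), (2, 12), (2, 14), (5, 9), (5, 11), (5, 12), (5, 14), (6, 8), (6, 15), (7, 10), (7, 13)]
Unfold 3 (reflect across v@8): 32 holes -> [(0, 2), (0, 5), (0, 10), (0, 13), (1, 0), (1, 7), (1, 8), (1, 15), (2, 1), (2, 3), (2, 4), (2, 6), (2, 9), (2, 11), (2, 12), (2, 14), (5, 1), (5, 3), (5, 4), (5, 6), (5, 9), (5, 11), (5, 12), (5, 14), (6, 0), (6, 7), (6, 8), (6, 15), (7, 2), (7, 5), (7, 10), (7, 13)]
Unfold 4 (reflect across h@8): 64 holes -> [(0, 2), (0, 5), (0, 10), (0, 13), (1, 0), (1, 7), (1, 8), (1, 15), (2, 1), (2, 3), (2, 4), (2, 6), (2, 9), (2, 11), (2, 12), (2, 14), (5, 1), (5, 3), (5, 4), (5, 6), (5, 9), (5, 11), (5, 12), (5, 14), (6, 0), (6, 7), (6, 8), (6, 15), (7, 2), (7, 5), (7, 10), (7, 13), (8, 2), (8, 5), (8, 10), (8, 13), (9, 0), (9, 7), (9, 8), (9, 15), (10, 1), (10, 3), (10, 4), (10, 6), (10, 9), (10, 11), (10, 12), (10, 14), (13, 1), (13, 3), (13, 4), (13, 6), (13, 9), (13, 11), (13, 12), (13, 14), (14, 0), (14, 7), (14, 8), (14, 15), (15, 2), (15, 5), (15, 10), (15, 13)]

Answer: 64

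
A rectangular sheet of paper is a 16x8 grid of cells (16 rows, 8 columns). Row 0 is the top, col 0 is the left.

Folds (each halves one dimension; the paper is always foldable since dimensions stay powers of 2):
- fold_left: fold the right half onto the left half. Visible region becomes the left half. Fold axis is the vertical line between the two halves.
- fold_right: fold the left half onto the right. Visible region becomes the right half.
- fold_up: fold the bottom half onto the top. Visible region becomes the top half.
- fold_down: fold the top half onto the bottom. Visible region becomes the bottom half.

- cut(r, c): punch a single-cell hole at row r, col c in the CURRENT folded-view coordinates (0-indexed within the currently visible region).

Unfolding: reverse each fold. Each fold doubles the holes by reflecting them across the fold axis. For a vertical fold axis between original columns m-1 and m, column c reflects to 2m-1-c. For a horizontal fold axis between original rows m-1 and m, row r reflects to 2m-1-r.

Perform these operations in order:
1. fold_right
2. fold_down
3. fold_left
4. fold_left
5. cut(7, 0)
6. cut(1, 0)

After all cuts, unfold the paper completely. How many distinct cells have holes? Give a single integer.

Answer: 32

Derivation:
Op 1 fold_right: fold axis v@4; visible region now rows[0,16) x cols[4,8) = 16x4
Op 2 fold_down: fold axis h@8; visible region now rows[8,16) x cols[4,8) = 8x4
Op 3 fold_left: fold axis v@6; visible region now rows[8,16) x cols[4,6) = 8x2
Op 4 fold_left: fold axis v@5; visible region now rows[8,16) x cols[4,5) = 8x1
Op 5 cut(7, 0): punch at orig (15,4); cuts so far [(15, 4)]; region rows[8,16) x cols[4,5) = 8x1
Op 6 cut(1, 0): punch at orig (9,4); cuts so far [(9, 4), (15, 4)]; region rows[8,16) x cols[4,5) = 8x1
Unfold 1 (reflect across v@5): 4 holes -> [(9, 4), (9, 5), (15, 4), (15, 5)]
Unfold 2 (reflect across v@6): 8 holes -> [(9, 4), (9, 5), (9, 6), (9, 7), (15, 4), (15, 5), (15, 6), (15, 7)]
Unfold 3 (reflect across h@8): 16 holes -> [(0, 4), (0, 5), (0, 6), (0, 7), (6, 4), (6, 5), (6, 6), (6, 7), (9, 4), (9, 5), (9, 6), (9, 7), (15, 4), (15, 5), (15, 6), (15, 7)]
Unfold 4 (reflect across v@4): 32 holes -> [(0, 0), (0, 1), (0, 2), (0, 3), (0, 4), (0, 5), (0, 6), (0, 7), (6, 0), (6, 1), (6, 2), (6, 3), (6, 4), (6, 5), (6, 6), (6, 7), (9, 0), (9, 1), (9, 2), (9, 3), (9, 4), (9, 5), (9, 6), (9, 7), (15, 0), (15, 1), (15, 2), (15, 3), (15, 4), (15, 5), (15, 6), (15, 7)]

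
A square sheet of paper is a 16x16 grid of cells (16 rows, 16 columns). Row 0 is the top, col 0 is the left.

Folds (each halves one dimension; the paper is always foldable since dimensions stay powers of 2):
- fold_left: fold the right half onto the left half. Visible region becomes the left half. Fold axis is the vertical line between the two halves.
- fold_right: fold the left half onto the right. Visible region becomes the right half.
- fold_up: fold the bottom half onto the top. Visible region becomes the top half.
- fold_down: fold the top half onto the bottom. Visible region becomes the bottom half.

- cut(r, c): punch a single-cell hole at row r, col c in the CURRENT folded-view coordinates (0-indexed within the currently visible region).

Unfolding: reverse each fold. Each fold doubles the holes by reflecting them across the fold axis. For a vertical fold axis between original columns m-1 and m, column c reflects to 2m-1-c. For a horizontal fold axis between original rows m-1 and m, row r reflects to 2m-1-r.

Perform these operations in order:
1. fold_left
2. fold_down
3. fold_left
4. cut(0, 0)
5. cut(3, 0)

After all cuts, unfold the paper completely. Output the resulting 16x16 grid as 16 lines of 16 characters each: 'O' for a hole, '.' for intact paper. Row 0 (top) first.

Answer: ................
................
................
................
O......OO......O
................
................
O......OO......O
O......OO......O
................
................
O......OO......O
................
................
................
................

Derivation:
Op 1 fold_left: fold axis v@8; visible region now rows[0,16) x cols[0,8) = 16x8
Op 2 fold_down: fold axis h@8; visible region now rows[8,16) x cols[0,8) = 8x8
Op 3 fold_left: fold axis v@4; visible region now rows[8,16) x cols[0,4) = 8x4
Op 4 cut(0, 0): punch at orig (8,0); cuts so far [(8, 0)]; region rows[8,16) x cols[0,4) = 8x4
Op 5 cut(3, 0): punch at orig (11,0); cuts so far [(8, 0), (11, 0)]; region rows[8,16) x cols[0,4) = 8x4
Unfold 1 (reflect across v@4): 4 holes -> [(8, 0), (8, 7), (11, 0), (11, 7)]
Unfold 2 (reflect across h@8): 8 holes -> [(4, 0), (4, 7), (7, 0), (7, 7), (8, 0), (8, 7), (11, 0), (11, 7)]
Unfold 3 (reflect across v@8): 16 holes -> [(4, 0), (4, 7), (4, 8), (4, 15), (7, 0), (7, 7), (7, 8), (7, 15), (8, 0), (8, 7), (8, 8), (8, 15), (11, 0), (11, 7), (11, 8), (11, 15)]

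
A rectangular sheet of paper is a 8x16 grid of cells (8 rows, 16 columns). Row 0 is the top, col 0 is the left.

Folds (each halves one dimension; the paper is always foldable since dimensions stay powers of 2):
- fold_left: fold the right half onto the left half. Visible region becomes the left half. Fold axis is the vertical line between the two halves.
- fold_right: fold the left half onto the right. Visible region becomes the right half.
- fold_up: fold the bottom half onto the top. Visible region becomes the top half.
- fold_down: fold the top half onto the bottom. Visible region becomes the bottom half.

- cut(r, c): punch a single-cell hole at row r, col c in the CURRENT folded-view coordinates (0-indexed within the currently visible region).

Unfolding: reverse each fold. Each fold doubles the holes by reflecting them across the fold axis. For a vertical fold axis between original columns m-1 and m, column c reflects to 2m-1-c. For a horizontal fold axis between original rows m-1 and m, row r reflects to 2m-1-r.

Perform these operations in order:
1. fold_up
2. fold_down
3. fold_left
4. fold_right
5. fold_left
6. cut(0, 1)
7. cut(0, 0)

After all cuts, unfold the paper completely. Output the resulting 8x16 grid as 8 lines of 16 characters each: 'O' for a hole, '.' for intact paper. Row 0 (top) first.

Answer: ................
OOOOOOOOOOOOOOOO
OOOOOOOOOOOOOOOO
................
................
OOOOOOOOOOOOOOOO
OOOOOOOOOOOOOOOO
................

Derivation:
Op 1 fold_up: fold axis h@4; visible region now rows[0,4) x cols[0,16) = 4x16
Op 2 fold_down: fold axis h@2; visible region now rows[2,4) x cols[0,16) = 2x16
Op 3 fold_left: fold axis v@8; visible region now rows[2,4) x cols[0,8) = 2x8
Op 4 fold_right: fold axis v@4; visible region now rows[2,4) x cols[4,8) = 2x4
Op 5 fold_left: fold axis v@6; visible region now rows[2,4) x cols[4,6) = 2x2
Op 6 cut(0, 1): punch at orig (2,5); cuts so far [(2, 5)]; region rows[2,4) x cols[4,6) = 2x2
Op 7 cut(0, 0): punch at orig (2,4); cuts so far [(2, 4), (2, 5)]; region rows[2,4) x cols[4,6) = 2x2
Unfold 1 (reflect across v@6): 4 holes -> [(2, 4), (2, 5), (2, 6), (2, 7)]
Unfold 2 (reflect across v@4): 8 holes -> [(2, 0), (2, 1), (2, 2), (2, 3), (2, 4), (2, 5), (2, 6), (2, 7)]
Unfold 3 (reflect across v@8): 16 holes -> [(2, 0), (2, 1), (2, 2), (2, 3), (2, 4), (2, 5), (2, 6), (2, 7), (2, 8), (2, 9), (2, 10), (2, 11), (2, 12), (2, 13), (2, 14), (2, 15)]
Unfold 4 (reflect across h@2): 32 holes -> [(1, 0), (1, 1), (1, 2), (1, 3), (1, 4), (1, 5), (1, 6), (1, 7), (1, 8), (1, 9), (1, 10), (1, 11), (1, 12), (1, 13), (1, 14), (1, 15), (2, 0), (2, 1), (2, 2), (2, 3), (2, 4), (2, 5), (2, 6), (2, 7), (2, 8), (2, 9), (2, 10), (2, 11), (2, 12), (2, 13), (2, 14), (2, 15)]
Unfold 5 (reflect across h@4): 64 holes -> [(1, 0), (1, 1), (1, 2), (1, 3), (1, 4), (1, 5), (1, 6), (1, 7), (1, 8), (1, 9), (1, 10), (1, 11), (1, 12), (1, 13), (1, 14), (1, 15), (2, 0), (2, 1), (2, 2), (2, 3), (2, 4), (2, 5), (2, 6), (2, 7), (2, 8), (2, 9), (2, 10), (2, 11), (2, 12), (2, 13), (2, 14), (2, 15), (5, 0), (5, 1), (5, 2), (5, 3), (5, 4), (5, 5), (5, 6), (5, 7), (5, 8), (5, 9), (5, 10), (5, 11), (5, 12), (5, 13), (5, 14), (5, 15), (6, 0), (6, 1), (6, 2), (6, 3), (6, 4), (6, 5), (6, 6), (6, 7), (6, 8), (6, 9), (6, 10), (6, 11), (6, 12), (6, 13), (6, 14), (6, 15)]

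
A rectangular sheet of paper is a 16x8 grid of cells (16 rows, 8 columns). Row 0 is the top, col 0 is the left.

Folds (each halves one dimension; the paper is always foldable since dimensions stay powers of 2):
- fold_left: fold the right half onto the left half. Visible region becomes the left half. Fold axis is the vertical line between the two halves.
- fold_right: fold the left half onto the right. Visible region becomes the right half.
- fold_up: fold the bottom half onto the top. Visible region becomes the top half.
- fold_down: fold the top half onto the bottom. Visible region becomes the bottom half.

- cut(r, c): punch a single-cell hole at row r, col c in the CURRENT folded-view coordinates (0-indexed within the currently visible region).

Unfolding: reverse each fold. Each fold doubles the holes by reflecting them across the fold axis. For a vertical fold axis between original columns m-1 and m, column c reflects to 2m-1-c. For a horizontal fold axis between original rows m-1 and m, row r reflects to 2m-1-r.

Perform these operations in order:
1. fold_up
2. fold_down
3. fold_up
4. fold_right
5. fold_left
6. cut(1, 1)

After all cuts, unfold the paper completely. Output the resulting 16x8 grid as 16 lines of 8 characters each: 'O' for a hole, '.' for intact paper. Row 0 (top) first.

Op 1 fold_up: fold axis h@8; visible region now rows[0,8) x cols[0,8) = 8x8
Op 2 fold_down: fold axis h@4; visible region now rows[4,8) x cols[0,8) = 4x8
Op 3 fold_up: fold axis h@6; visible region now rows[4,6) x cols[0,8) = 2x8
Op 4 fold_right: fold axis v@4; visible region now rows[4,6) x cols[4,8) = 2x4
Op 5 fold_left: fold axis v@6; visible region now rows[4,6) x cols[4,6) = 2x2
Op 6 cut(1, 1): punch at orig (5,5); cuts so far [(5, 5)]; region rows[4,6) x cols[4,6) = 2x2
Unfold 1 (reflect across v@6): 2 holes -> [(5, 5), (5, 6)]
Unfold 2 (reflect across v@4): 4 holes -> [(5, 1), (5, 2), (5, 5), (5, 6)]
Unfold 3 (reflect across h@6): 8 holes -> [(5, 1), (5, 2), (5, 5), (5, 6), (6, 1), (6, 2), (6, 5), (6, 6)]
Unfold 4 (reflect across h@4): 16 holes -> [(1, 1), (1, 2), (1, 5), (1, 6), (2, 1), (2, 2), (2, 5), (2, 6), (5, 1), (5, 2), (5, 5), (5, 6), (6, 1), (6, 2), (6, 5), (6, 6)]
Unfold 5 (reflect across h@8): 32 holes -> [(1, 1), (1, 2), (1, 5), (1, 6), (2, 1), (2, 2), (2, 5), (2, 6), (5, 1), (5, 2), (5, 5), (5, 6), (6, 1), (6, 2), (6, 5), (6, 6), (9, 1), (9, 2), (9, 5), (9, 6), (10, 1), (10, 2), (10, 5), (10, 6), (13, 1), (13, 2), (13, 5), (13, 6), (14, 1), (14, 2), (14, 5), (14, 6)]

Answer: ........
.OO..OO.
.OO..OO.
........
........
.OO..OO.
.OO..OO.
........
........
.OO..OO.
.OO..OO.
........
........
.OO..OO.
.OO..OO.
........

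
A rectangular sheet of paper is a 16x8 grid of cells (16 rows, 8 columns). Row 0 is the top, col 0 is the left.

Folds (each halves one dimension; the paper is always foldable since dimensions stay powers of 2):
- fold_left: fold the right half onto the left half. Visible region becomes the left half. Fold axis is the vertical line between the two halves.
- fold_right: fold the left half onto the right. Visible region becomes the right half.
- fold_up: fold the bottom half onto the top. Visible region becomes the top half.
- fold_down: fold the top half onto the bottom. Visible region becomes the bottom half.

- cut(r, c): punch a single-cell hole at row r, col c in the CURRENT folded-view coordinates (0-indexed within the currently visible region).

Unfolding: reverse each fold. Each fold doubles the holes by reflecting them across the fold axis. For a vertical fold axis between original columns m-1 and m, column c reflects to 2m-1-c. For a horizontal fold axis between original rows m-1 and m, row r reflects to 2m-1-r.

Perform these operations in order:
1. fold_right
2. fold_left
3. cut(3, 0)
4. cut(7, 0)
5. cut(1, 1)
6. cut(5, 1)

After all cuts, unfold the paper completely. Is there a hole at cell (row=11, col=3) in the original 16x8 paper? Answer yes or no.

Answer: no

Derivation:
Op 1 fold_right: fold axis v@4; visible region now rows[0,16) x cols[4,8) = 16x4
Op 2 fold_left: fold axis v@6; visible region now rows[0,16) x cols[4,6) = 16x2
Op 3 cut(3, 0): punch at orig (3,4); cuts so far [(3, 4)]; region rows[0,16) x cols[4,6) = 16x2
Op 4 cut(7, 0): punch at orig (7,4); cuts so far [(3, 4), (7, 4)]; region rows[0,16) x cols[4,6) = 16x2
Op 5 cut(1, 1): punch at orig (1,5); cuts so far [(1, 5), (3, 4), (7, 4)]; region rows[0,16) x cols[4,6) = 16x2
Op 6 cut(5, 1): punch at orig (5,5); cuts so far [(1, 5), (3, 4), (5, 5), (7, 4)]; region rows[0,16) x cols[4,6) = 16x2
Unfold 1 (reflect across v@6): 8 holes -> [(1, 5), (1, 6), (3, 4), (3, 7), (5, 5), (5, 6), (7, 4), (7, 7)]
Unfold 2 (reflect across v@4): 16 holes -> [(1, 1), (1, 2), (1, 5), (1, 6), (3, 0), (3, 3), (3, 4), (3, 7), (5, 1), (5, 2), (5, 5), (5, 6), (7, 0), (7, 3), (7, 4), (7, 7)]
Holes: [(1, 1), (1, 2), (1, 5), (1, 6), (3, 0), (3, 3), (3, 4), (3, 7), (5, 1), (5, 2), (5, 5), (5, 6), (7, 0), (7, 3), (7, 4), (7, 7)]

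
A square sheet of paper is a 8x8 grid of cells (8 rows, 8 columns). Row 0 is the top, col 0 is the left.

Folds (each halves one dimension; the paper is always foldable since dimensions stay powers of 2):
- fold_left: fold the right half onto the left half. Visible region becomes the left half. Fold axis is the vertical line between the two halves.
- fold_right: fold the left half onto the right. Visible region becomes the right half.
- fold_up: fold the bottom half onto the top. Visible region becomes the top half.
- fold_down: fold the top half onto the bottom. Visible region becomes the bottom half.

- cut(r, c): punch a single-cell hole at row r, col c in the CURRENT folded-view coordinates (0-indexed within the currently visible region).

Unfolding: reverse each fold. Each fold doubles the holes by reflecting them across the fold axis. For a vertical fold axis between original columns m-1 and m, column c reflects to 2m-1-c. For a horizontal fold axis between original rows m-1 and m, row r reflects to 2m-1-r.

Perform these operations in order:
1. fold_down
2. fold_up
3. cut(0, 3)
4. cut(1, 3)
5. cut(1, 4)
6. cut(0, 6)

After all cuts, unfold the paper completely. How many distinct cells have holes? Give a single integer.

Op 1 fold_down: fold axis h@4; visible region now rows[4,8) x cols[0,8) = 4x8
Op 2 fold_up: fold axis h@6; visible region now rows[4,6) x cols[0,8) = 2x8
Op 3 cut(0, 3): punch at orig (4,3); cuts so far [(4, 3)]; region rows[4,6) x cols[0,8) = 2x8
Op 4 cut(1, 3): punch at orig (5,3); cuts so far [(4, 3), (5, 3)]; region rows[4,6) x cols[0,8) = 2x8
Op 5 cut(1, 4): punch at orig (5,4); cuts so far [(4, 3), (5, 3), (5, 4)]; region rows[4,6) x cols[0,8) = 2x8
Op 6 cut(0, 6): punch at orig (4,6); cuts so far [(4, 3), (4, 6), (5, 3), (5, 4)]; region rows[4,6) x cols[0,8) = 2x8
Unfold 1 (reflect across h@6): 8 holes -> [(4, 3), (4, 6), (5, 3), (5, 4), (6, 3), (6, 4), (7, 3), (7, 6)]
Unfold 2 (reflect across h@4): 16 holes -> [(0, 3), (0, 6), (1, 3), (1, 4), (2, 3), (2, 4), (3, 3), (3, 6), (4, 3), (4, 6), (5, 3), (5, 4), (6, 3), (6, 4), (7, 3), (7, 6)]

Answer: 16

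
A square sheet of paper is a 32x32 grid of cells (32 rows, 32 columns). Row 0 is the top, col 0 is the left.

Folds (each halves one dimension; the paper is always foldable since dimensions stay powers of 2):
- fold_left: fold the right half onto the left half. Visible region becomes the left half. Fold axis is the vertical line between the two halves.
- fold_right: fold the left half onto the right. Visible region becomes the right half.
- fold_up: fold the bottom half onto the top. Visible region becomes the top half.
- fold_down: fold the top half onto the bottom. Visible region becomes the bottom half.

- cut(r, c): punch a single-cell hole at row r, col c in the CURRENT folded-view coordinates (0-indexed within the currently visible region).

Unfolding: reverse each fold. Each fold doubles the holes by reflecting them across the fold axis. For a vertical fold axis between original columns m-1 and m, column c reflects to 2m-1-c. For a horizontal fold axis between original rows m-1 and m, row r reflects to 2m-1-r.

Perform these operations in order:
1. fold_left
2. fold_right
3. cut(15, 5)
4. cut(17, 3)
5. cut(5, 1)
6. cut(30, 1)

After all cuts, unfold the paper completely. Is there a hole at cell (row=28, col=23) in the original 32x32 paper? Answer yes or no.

Answer: no

Derivation:
Op 1 fold_left: fold axis v@16; visible region now rows[0,32) x cols[0,16) = 32x16
Op 2 fold_right: fold axis v@8; visible region now rows[0,32) x cols[8,16) = 32x8
Op 3 cut(15, 5): punch at orig (15,13); cuts so far [(15, 13)]; region rows[0,32) x cols[8,16) = 32x8
Op 4 cut(17, 3): punch at orig (17,11); cuts so far [(15, 13), (17, 11)]; region rows[0,32) x cols[8,16) = 32x8
Op 5 cut(5, 1): punch at orig (5,9); cuts so far [(5, 9), (15, 13), (17, 11)]; region rows[0,32) x cols[8,16) = 32x8
Op 6 cut(30, 1): punch at orig (30,9); cuts so far [(5, 9), (15, 13), (17, 11), (30, 9)]; region rows[0,32) x cols[8,16) = 32x8
Unfold 1 (reflect across v@8): 8 holes -> [(5, 6), (5, 9), (15, 2), (15, 13), (17, 4), (17, 11), (30, 6), (30, 9)]
Unfold 2 (reflect across v@16): 16 holes -> [(5, 6), (5, 9), (5, 22), (5, 25), (15, 2), (15, 13), (15, 18), (15, 29), (17, 4), (17, 11), (17, 20), (17, 27), (30, 6), (30, 9), (30, 22), (30, 25)]
Holes: [(5, 6), (5, 9), (5, 22), (5, 25), (15, 2), (15, 13), (15, 18), (15, 29), (17, 4), (17, 11), (17, 20), (17, 27), (30, 6), (30, 9), (30, 22), (30, 25)]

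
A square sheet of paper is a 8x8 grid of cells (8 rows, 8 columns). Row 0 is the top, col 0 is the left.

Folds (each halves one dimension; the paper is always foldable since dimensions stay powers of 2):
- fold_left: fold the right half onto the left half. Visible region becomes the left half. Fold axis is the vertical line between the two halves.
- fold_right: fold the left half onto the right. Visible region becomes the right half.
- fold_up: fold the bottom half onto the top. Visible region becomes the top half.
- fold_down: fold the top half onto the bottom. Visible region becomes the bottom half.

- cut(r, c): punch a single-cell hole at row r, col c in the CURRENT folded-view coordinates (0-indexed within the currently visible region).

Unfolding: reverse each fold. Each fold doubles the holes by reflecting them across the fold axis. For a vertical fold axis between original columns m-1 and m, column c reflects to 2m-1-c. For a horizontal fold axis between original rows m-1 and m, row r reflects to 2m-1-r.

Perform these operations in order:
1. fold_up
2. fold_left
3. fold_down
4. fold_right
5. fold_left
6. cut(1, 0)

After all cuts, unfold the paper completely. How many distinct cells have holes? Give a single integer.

Answer: 32

Derivation:
Op 1 fold_up: fold axis h@4; visible region now rows[0,4) x cols[0,8) = 4x8
Op 2 fold_left: fold axis v@4; visible region now rows[0,4) x cols[0,4) = 4x4
Op 3 fold_down: fold axis h@2; visible region now rows[2,4) x cols[0,4) = 2x4
Op 4 fold_right: fold axis v@2; visible region now rows[2,4) x cols[2,4) = 2x2
Op 5 fold_left: fold axis v@3; visible region now rows[2,4) x cols[2,3) = 2x1
Op 6 cut(1, 0): punch at orig (3,2); cuts so far [(3, 2)]; region rows[2,4) x cols[2,3) = 2x1
Unfold 1 (reflect across v@3): 2 holes -> [(3, 2), (3, 3)]
Unfold 2 (reflect across v@2): 4 holes -> [(3, 0), (3, 1), (3, 2), (3, 3)]
Unfold 3 (reflect across h@2): 8 holes -> [(0, 0), (0, 1), (0, 2), (0, 3), (3, 0), (3, 1), (3, 2), (3, 3)]
Unfold 4 (reflect across v@4): 16 holes -> [(0, 0), (0, 1), (0, 2), (0, 3), (0, 4), (0, 5), (0, 6), (0, 7), (3, 0), (3, 1), (3, 2), (3, 3), (3, 4), (3, 5), (3, 6), (3, 7)]
Unfold 5 (reflect across h@4): 32 holes -> [(0, 0), (0, 1), (0, 2), (0, 3), (0, 4), (0, 5), (0, 6), (0, 7), (3, 0), (3, 1), (3, 2), (3, 3), (3, 4), (3, 5), (3, 6), (3, 7), (4, 0), (4, 1), (4, 2), (4, 3), (4, 4), (4, 5), (4, 6), (4, 7), (7, 0), (7, 1), (7, 2), (7, 3), (7, 4), (7, 5), (7, 6), (7, 7)]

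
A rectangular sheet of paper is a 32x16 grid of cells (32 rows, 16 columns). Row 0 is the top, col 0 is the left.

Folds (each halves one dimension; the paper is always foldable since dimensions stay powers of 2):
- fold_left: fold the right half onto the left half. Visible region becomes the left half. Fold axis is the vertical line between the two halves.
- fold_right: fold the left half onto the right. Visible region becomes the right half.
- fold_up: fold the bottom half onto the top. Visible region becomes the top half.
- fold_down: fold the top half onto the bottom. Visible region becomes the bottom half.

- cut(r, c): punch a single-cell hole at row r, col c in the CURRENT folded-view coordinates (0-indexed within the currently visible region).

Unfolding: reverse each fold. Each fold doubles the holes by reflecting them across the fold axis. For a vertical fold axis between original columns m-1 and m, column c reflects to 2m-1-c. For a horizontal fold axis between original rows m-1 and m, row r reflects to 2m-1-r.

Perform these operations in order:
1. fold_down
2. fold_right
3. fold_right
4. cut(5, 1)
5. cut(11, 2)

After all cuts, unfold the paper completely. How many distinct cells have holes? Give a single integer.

Answer: 16

Derivation:
Op 1 fold_down: fold axis h@16; visible region now rows[16,32) x cols[0,16) = 16x16
Op 2 fold_right: fold axis v@8; visible region now rows[16,32) x cols[8,16) = 16x8
Op 3 fold_right: fold axis v@12; visible region now rows[16,32) x cols[12,16) = 16x4
Op 4 cut(5, 1): punch at orig (21,13); cuts so far [(21, 13)]; region rows[16,32) x cols[12,16) = 16x4
Op 5 cut(11, 2): punch at orig (27,14); cuts so far [(21, 13), (27, 14)]; region rows[16,32) x cols[12,16) = 16x4
Unfold 1 (reflect across v@12): 4 holes -> [(21, 10), (21, 13), (27, 9), (27, 14)]
Unfold 2 (reflect across v@8): 8 holes -> [(21, 2), (21, 5), (21, 10), (21, 13), (27, 1), (27, 6), (27, 9), (27, 14)]
Unfold 3 (reflect across h@16): 16 holes -> [(4, 1), (4, 6), (4, 9), (4, 14), (10, 2), (10, 5), (10, 10), (10, 13), (21, 2), (21, 5), (21, 10), (21, 13), (27, 1), (27, 6), (27, 9), (27, 14)]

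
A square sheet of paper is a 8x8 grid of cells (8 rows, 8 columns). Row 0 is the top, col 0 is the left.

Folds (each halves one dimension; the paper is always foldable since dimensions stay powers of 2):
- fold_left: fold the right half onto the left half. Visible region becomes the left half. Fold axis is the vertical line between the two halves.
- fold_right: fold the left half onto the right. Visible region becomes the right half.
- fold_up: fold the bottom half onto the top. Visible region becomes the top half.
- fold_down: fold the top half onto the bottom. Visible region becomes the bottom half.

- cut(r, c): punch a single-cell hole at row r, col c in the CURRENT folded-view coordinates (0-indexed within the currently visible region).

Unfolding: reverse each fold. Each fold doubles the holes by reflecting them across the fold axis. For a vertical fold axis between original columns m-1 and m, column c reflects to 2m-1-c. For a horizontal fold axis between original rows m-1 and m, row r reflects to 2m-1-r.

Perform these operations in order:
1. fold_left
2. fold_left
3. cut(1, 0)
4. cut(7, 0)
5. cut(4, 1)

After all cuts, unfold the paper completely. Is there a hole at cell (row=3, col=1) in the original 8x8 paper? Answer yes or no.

Answer: no

Derivation:
Op 1 fold_left: fold axis v@4; visible region now rows[0,8) x cols[0,4) = 8x4
Op 2 fold_left: fold axis v@2; visible region now rows[0,8) x cols[0,2) = 8x2
Op 3 cut(1, 0): punch at orig (1,0); cuts so far [(1, 0)]; region rows[0,8) x cols[0,2) = 8x2
Op 4 cut(7, 0): punch at orig (7,0); cuts so far [(1, 0), (7, 0)]; region rows[0,8) x cols[0,2) = 8x2
Op 5 cut(4, 1): punch at orig (4,1); cuts so far [(1, 0), (4, 1), (7, 0)]; region rows[0,8) x cols[0,2) = 8x2
Unfold 1 (reflect across v@2): 6 holes -> [(1, 0), (1, 3), (4, 1), (4, 2), (7, 0), (7, 3)]
Unfold 2 (reflect across v@4): 12 holes -> [(1, 0), (1, 3), (1, 4), (1, 7), (4, 1), (4, 2), (4, 5), (4, 6), (7, 0), (7, 3), (7, 4), (7, 7)]
Holes: [(1, 0), (1, 3), (1, 4), (1, 7), (4, 1), (4, 2), (4, 5), (4, 6), (7, 0), (7, 3), (7, 4), (7, 7)]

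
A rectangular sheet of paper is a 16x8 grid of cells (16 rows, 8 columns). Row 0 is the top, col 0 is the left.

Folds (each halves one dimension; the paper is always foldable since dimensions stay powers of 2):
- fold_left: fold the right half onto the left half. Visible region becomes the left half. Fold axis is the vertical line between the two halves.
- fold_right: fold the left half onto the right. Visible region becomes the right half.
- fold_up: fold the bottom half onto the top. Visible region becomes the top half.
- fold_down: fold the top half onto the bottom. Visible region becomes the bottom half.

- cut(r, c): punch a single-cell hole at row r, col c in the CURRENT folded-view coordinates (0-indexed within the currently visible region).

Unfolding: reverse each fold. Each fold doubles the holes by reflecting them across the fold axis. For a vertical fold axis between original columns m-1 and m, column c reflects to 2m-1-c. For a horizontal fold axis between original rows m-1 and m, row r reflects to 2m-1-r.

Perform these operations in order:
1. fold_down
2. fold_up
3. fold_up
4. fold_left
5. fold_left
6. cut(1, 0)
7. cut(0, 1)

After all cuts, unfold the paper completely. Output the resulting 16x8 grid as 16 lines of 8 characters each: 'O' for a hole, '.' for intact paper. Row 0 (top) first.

Answer: .OO..OO.
O..OO..O
O..OO..O
.OO..OO.
.OO..OO.
O..OO..O
O..OO..O
.OO..OO.
.OO..OO.
O..OO..O
O..OO..O
.OO..OO.
.OO..OO.
O..OO..O
O..OO..O
.OO..OO.

Derivation:
Op 1 fold_down: fold axis h@8; visible region now rows[8,16) x cols[0,8) = 8x8
Op 2 fold_up: fold axis h@12; visible region now rows[8,12) x cols[0,8) = 4x8
Op 3 fold_up: fold axis h@10; visible region now rows[8,10) x cols[0,8) = 2x8
Op 4 fold_left: fold axis v@4; visible region now rows[8,10) x cols[0,4) = 2x4
Op 5 fold_left: fold axis v@2; visible region now rows[8,10) x cols[0,2) = 2x2
Op 6 cut(1, 0): punch at orig (9,0); cuts so far [(9, 0)]; region rows[8,10) x cols[0,2) = 2x2
Op 7 cut(0, 1): punch at orig (8,1); cuts so far [(8, 1), (9, 0)]; region rows[8,10) x cols[0,2) = 2x2
Unfold 1 (reflect across v@2): 4 holes -> [(8, 1), (8, 2), (9, 0), (9, 3)]
Unfold 2 (reflect across v@4): 8 holes -> [(8, 1), (8, 2), (8, 5), (8, 6), (9, 0), (9, 3), (9, 4), (9, 7)]
Unfold 3 (reflect across h@10): 16 holes -> [(8, 1), (8, 2), (8, 5), (8, 6), (9, 0), (9, 3), (9, 4), (9, 7), (10, 0), (10, 3), (10, 4), (10, 7), (11, 1), (11, 2), (11, 5), (11, 6)]
Unfold 4 (reflect across h@12): 32 holes -> [(8, 1), (8, 2), (8, 5), (8, 6), (9, 0), (9, 3), (9, 4), (9, 7), (10, 0), (10, 3), (10, 4), (10, 7), (11, 1), (11, 2), (11, 5), (11, 6), (12, 1), (12, 2), (12, 5), (12, 6), (13, 0), (13, 3), (13, 4), (13, 7), (14, 0), (14, 3), (14, 4), (14, 7), (15, 1), (15, 2), (15, 5), (15, 6)]
Unfold 5 (reflect across h@8): 64 holes -> [(0, 1), (0, 2), (0, 5), (0, 6), (1, 0), (1, 3), (1, 4), (1, 7), (2, 0), (2, 3), (2, 4), (2, 7), (3, 1), (3, 2), (3, 5), (3, 6), (4, 1), (4, 2), (4, 5), (4, 6), (5, 0), (5, 3), (5, 4), (5, 7), (6, 0), (6, 3), (6, 4), (6, 7), (7, 1), (7, 2), (7, 5), (7, 6), (8, 1), (8, 2), (8, 5), (8, 6), (9, 0), (9, 3), (9, 4), (9, 7), (10, 0), (10, 3), (10, 4), (10, 7), (11, 1), (11, 2), (11, 5), (11, 6), (12, 1), (12, 2), (12, 5), (12, 6), (13, 0), (13, 3), (13, 4), (13, 7), (14, 0), (14, 3), (14, 4), (14, 7), (15, 1), (15, 2), (15, 5), (15, 6)]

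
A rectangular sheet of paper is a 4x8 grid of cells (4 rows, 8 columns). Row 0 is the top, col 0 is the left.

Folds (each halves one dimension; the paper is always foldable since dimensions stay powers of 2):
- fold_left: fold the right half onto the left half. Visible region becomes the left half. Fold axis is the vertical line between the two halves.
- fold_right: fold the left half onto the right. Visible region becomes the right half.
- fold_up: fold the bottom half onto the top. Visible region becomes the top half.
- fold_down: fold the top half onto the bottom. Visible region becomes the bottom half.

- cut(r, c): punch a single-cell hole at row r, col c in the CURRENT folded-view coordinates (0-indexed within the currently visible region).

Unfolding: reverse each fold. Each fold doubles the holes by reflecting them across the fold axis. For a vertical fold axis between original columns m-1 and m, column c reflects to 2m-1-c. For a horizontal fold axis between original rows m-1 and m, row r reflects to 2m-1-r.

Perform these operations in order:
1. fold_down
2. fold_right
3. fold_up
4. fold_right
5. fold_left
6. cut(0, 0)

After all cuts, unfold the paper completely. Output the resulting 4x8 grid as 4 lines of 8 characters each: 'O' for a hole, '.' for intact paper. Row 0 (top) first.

Op 1 fold_down: fold axis h@2; visible region now rows[2,4) x cols[0,8) = 2x8
Op 2 fold_right: fold axis v@4; visible region now rows[2,4) x cols[4,8) = 2x4
Op 3 fold_up: fold axis h@3; visible region now rows[2,3) x cols[4,8) = 1x4
Op 4 fold_right: fold axis v@6; visible region now rows[2,3) x cols[6,8) = 1x2
Op 5 fold_left: fold axis v@7; visible region now rows[2,3) x cols[6,7) = 1x1
Op 6 cut(0, 0): punch at orig (2,6); cuts so far [(2, 6)]; region rows[2,3) x cols[6,7) = 1x1
Unfold 1 (reflect across v@7): 2 holes -> [(2, 6), (2, 7)]
Unfold 2 (reflect across v@6): 4 holes -> [(2, 4), (2, 5), (2, 6), (2, 7)]
Unfold 3 (reflect across h@3): 8 holes -> [(2, 4), (2, 5), (2, 6), (2, 7), (3, 4), (3, 5), (3, 6), (3, 7)]
Unfold 4 (reflect across v@4): 16 holes -> [(2, 0), (2, 1), (2, 2), (2, 3), (2, 4), (2, 5), (2, 6), (2, 7), (3, 0), (3, 1), (3, 2), (3, 3), (3, 4), (3, 5), (3, 6), (3, 7)]
Unfold 5 (reflect across h@2): 32 holes -> [(0, 0), (0, 1), (0, 2), (0, 3), (0, 4), (0, 5), (0, 6), (0, 7), (1, 0), (1, 1), (1, 2), (1, 3), (1, 4), (1, 5), (1, 6), (1, 7), (2, 0), (2, 1), (2, 2), (2, 3), (2, 4), (2, 5), (2, 6), (2, 7), (3, 0), (3, 1), (3, 2), (3, 3), (3, 4), (3, 5), (3, 6), (3, 7)]

Answer: OOOOOOOO
OOOOOOOO
OOOOOOOO
OOOOOOOO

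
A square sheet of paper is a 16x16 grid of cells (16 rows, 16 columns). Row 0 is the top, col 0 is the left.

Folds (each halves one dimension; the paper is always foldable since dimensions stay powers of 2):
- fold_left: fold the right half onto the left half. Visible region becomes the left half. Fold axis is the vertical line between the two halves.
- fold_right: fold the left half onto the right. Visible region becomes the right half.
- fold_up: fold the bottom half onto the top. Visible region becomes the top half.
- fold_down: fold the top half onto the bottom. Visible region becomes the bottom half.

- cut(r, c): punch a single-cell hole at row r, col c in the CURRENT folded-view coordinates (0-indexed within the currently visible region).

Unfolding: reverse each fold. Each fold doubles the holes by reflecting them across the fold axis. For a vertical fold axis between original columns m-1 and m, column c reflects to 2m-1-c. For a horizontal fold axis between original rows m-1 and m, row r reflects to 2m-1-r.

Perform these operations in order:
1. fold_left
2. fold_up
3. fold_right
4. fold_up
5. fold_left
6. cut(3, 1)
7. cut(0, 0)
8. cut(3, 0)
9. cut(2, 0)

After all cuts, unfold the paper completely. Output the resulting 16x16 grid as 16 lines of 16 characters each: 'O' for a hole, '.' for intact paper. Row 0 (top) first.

Answer: O..OO..OO..OO..O
................
O..OO..OO..OO..O
OOOOOOOOOOOOOOOO
OOOOOOOOOOOOOOOO
O..OO..OO..OO..O
................
O..OO..OO..OO..O
O..OO..OO..OO..O
................
O..OO..OO..OO..O
OOOOOOOOOOOOOOOO
OOOOOOOOOOOOOOOO
O..OO..OO..OO..O
................
O..OO..OO..OO..O

Derivation:
Op 1 fold_left: fold axis v@8; visible region now rows[0,16) x cols[0,8) = 16x8
Op 2 fold_up: fold axis h@8; visible region now rows[0,8) x cols[0,8) = 8x8
Op 3 fold_right: fold axis v@4; visible region now rows[0,8) x cols[4,8) = 8x4
Op 4 fold_up: fold axis h@4; visible region now rows[0,4) x cols[4,8) = 4x4
Op 5 fold_left: fold axis v@6; visible region now rows[0,4) x cols[4,6) = 4x2
Op 6 cut(3, 1): punch at orig (3,5); cuts so far [(3, 5)]; region rows[0,4) x cols[4,6) = 4x2
Op 7 cut(0, 0): punch at orig (0,4); cuts so far [(0, 4), (3, 5)]; region rows[0,4) x cols[4,6) = 4x2
Op 8 cut(3, 0): punch at orig (3,4); cuts so far [(0, 4), (3, 4), (3, 5)]; region rows[0,4) x cols[4,6) = 4x2
Op 9 cut(2, 0): punch at orig (2,4); cuts so far [(0, 4), (2, 4), (3, 4), (3, 5)]; region rows[0,4) x cols[4,6) = 4x2
Unfold 1 (reflect across v@6): 8 holes -> [(0, 4), (0, 7), (2, 4), (2, 7), (3, 4), (3, 5), (3, 6), (3, 7)]
Unfold 2 (reflect across h@4): 16 holes -> [(0, 4), (0, 7), (2, 4), (2, 7), (3, 4), (3, 5), (3, 6), (3, 7), (4, 4), (4, 5), (4, 6), (4, 7), (5, 4), (5, 7), (7, 4), (7, 7)]
Unfold 3 (reflect across v@4): 32 holes -> [(0, 0), (0, 3), (0, 4), (0, 7), (2, 0), (2, 3), (2, 4), (2, 7), (3, 0), (3, 1), (3, 2), (3, 3), (3, 4), (3, 5), (3, 6), (3, 7), (4, 0), (4, 1), (4, 2), (4, 3), (4, 4), (4, 5), (4, 6), (4, 7), (5, 0), (5, 3), (5, 4), (5, 7), (7, 0), (7, 3), (7, 4), (7, 7)]
Unfold 4 (reflect across h@8): 64 holes -> [(0, 0), (0, 3), (0, 4), (0, 7), (2, 0), (2, 3), (2, 4), (2, 7), (3, 0), (3, 1), (3, 2), (3, 3), (3, 4), (3, 5), (3, 6), (3, 7), (4, 0), (4, 1), (4, 2), (4, 3), (4, 4), (4, 5), (4, 6), (4, 7), (5, 0), (5, 3), (5, 4), (5, 7), (7, 0), (7, 3), (7, 4), (7, 7), (8, 0), (8, 3), (8, 4), (8, 7), (10, 0), (10, 3), (10, 4), (10, 7), (11, 0), (11, 1), (11, 2), (11, 3), (11, 4), (11, 5), (11, 6), (11, 7), (12, 0), (12, 1), (12, 2), (12, 3), (12, 4), (12, 5), (12, 6), (12, 7), (13, 0), (13, 3), (13, 4), (13, 7), (15, 0), (15, 3), (15, 4), (15, 7)]
Unfold 5 (reflect across v@8): 128 holes -> [(0, 0), (0, 3), (0, 4), (0, 7), (0, 8), (0, 11), (0, 12), (0, 15), (2, 0), (2, 3), (2, 4), (2, 7), (2, 8), (2, 11), (2, 12), (2, 15), (3, 0), (3, 1), (3, 2), (3, 3), (3, 4), (3, 5), (3, 6), (3, 7), (3, 8), (3, 9), (3, 10), (3, 11), (3, 12), (3, 13), (3, 14), (3, 15), (4, 0), (4, 1), (4, 2), (4, 3), (4, 4), (4, 5), (4, 6), (4, 7), (4, 8), (4, 9), (4, 10), (4, 11), (4, 12), (4, 13), (4, 14), (4, 15), (5, 0), (5, 3), (5, 4), (5, 7), (5, 8), (5, 11), (5, 12), (5, 15), (7, 0), (7, 3), (7, 4), (7, 7), (7, 8), (7, 11), (7, 12), (7, 15), (8, 0), (8, 3), (8, 4), (8, 7), (8, 8), (8, 11), (8, 12), (8, 15), (10, 0), (10, 3), (10, 4), (10, 7), (10, 8), (10, 11), (10, 12), (10, 15), (11, 0), (11, 1), (11, 2), (11, 3), (11, 4), (11, 5), (11, 6), (11, 7), (11, 8), (11, 9), (11, 10), (11, 11), (11, 12), (11, 13), (11, 14), (11, 15), (12, 0), (12, 1), (12, 2), (12, 3), (12, 4), (12, 5), (12, 6), (12, 7), (12, 8), (12, 9), (12, 10), (12, 11), (12, 12), (12, 13), (12, 14), (12, 15), (13, 0), (13, 3), (13, 4), (13, 7), (13, 8), (13, 11), (13, 12), (13, 15), (15, 0), (15, 3), (15, 4), (15, 7), (15, 8), (15, 11), (15, 12), (15, 15)]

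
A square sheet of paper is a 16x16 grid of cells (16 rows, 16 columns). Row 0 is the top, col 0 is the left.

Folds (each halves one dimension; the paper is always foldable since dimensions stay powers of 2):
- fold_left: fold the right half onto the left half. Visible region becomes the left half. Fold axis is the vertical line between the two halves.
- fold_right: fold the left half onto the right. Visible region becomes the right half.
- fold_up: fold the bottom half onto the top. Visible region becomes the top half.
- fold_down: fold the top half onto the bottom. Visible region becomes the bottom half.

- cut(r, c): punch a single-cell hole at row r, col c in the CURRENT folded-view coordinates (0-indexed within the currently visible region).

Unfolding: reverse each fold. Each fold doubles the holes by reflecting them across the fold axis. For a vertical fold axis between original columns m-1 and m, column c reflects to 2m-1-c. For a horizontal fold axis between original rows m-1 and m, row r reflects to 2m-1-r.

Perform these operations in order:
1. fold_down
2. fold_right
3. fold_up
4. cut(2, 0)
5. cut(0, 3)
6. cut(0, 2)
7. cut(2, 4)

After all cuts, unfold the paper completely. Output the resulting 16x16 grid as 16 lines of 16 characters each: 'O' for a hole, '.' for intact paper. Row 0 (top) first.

Answer: ....OO....OO....
................
...O...OO...O...
................
................
...O...OO...O...
................
....OO....OO....
....OO....OO....
................
...O...OO...O...
................
................
...O...OO...O...
................
....OO....OO....

Derivation:
Op 1 fold_down: fold axis h@8; visible region now rows[8,16) x cols[0,16) = 8x16
Op 2 fold_right: fold axis v@8; visible region now rows[8,16) x cols[8,16) = 8x8
Op 3 fold_up: fold axis h@12; visible region now rows[8,12) x cols[8,16) = 4x8
Op 4 cut(2, 0): punch at orig (10,8); cuts so far [(10, 8)]; region rows[8,12) x cols[8,16) = 4x8
Op 5 cut(0, 3): punch at orig (8,11); cuts so far [(8, 11), (10, 8)]; region rows[8,12) x cols[8,16) = 4x8
Op 6 cut(0, 2): punch at orig (8,10); cuts so far [(8, 10), (8, 11), (10, 8)]; region rows[8,12) x cols[8,16) = 4x8
Op 7 cut(2, 4): punch at orig (10,12); cuts so far [(8, 10), (8, 11), (10, 8), (10, 12)]; region rows[8,12) x cols[8,16) = 4x8
Unfold 1 (reflect across h@12): 8 holes -> [(8, 10), (8, 11), (10, 8), (10, 12), (13, 8), (13, 12), (15, 10), (15, 11)]
Unfold 2 (reflect across v@8): 16 holes -> [(8, 4), (8, 5), (8, 10), (8, 11), (10, 3), (10, 7), (10, 8), (10, 12), (13, 3), (13, 7), (13, 8), (13, 12), (15, 4), (15, 5), (15, 10), (15, 11)]
Unfold 3 (reflect across h@8): 32 holes -> [(0, 4), (0, 5), (0, 10), (0, 11), (2, 3), (2, 7), (2, 8), (2, 12), (5, 3), (5, 7), (5, 8), (5, 12), (7, 4), (7, 5), (7, 10), (7, 11), (8, 4), (8, 5), (8, 10), (8, 11), (10, 3), (10, 7), (10, 8), (10, 12), (13, 3), (13, 7), (13, 8), (13, 12), (15, 4), (15, 5), (15, 10), (15, 11)]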